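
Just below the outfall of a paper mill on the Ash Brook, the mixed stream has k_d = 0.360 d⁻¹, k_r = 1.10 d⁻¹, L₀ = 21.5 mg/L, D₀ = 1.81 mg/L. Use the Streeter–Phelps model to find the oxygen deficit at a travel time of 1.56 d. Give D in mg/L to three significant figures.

k_d L₀/(k_r−k_d) = 0.360×21.5/(1.10−0.360) = 7.740/0.7400 = 10.46 mg/L.
e^(−k_d t) = e^(−0.360×1.560) = 0.5703; e^(−k_r t) = e^(−1.10×1.560) = 0.1798.
D = 10.46 × (0.5703 − 0.1798) + 1.81 × 0.1798 = 4.085 + 0.3254 = 4.410 mg/L.

D ≈ 4.41 mg/L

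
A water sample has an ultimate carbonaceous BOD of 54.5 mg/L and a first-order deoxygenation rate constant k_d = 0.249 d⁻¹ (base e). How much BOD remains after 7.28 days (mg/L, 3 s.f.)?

L ≈ 8.89 mg/L

L_t = L₀ e^(−k_d t) = 54.5 × e^(−0.249×7.28) = 54.5 × 0.1632 = 8.895 mg/L.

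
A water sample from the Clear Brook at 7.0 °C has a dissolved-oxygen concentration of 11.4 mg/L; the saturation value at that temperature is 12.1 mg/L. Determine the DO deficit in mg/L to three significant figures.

D ≈ 0.700 mg/L

D = C_s − C = 12.1 − 11.4 = 0.700 mg/L.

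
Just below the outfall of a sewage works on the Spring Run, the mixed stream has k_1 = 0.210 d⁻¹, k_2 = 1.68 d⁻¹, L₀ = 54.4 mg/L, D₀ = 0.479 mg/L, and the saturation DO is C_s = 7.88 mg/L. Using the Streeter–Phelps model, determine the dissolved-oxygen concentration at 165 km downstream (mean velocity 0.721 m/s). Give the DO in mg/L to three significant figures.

DO ≈ 3.51 mg/L

Travel time t = x/v = 165 km / (0.721 m/s) = 165000 m / 0.721 m/s = 228800 s = 2.649 d.
k_1 L₀/(k_2−k_1) = 0.210×54.4/(1.68−0.210) = 11.42/1.470 = 7.771 mg/L.
e^(−k_1 t) = e^(−0.210×2.649) = 0.5734; e^(−k_2 t) = e^(−1.68×2.649) = 0.01168.
D = 7.771 × (0.5734 − 0.01168) + 0.479 × 0.01168 = 4.365 + 0.005595 = 4.371 mg/L.
DO = C_s − D = 7.88 − 4.371 = 3.509 mg/L.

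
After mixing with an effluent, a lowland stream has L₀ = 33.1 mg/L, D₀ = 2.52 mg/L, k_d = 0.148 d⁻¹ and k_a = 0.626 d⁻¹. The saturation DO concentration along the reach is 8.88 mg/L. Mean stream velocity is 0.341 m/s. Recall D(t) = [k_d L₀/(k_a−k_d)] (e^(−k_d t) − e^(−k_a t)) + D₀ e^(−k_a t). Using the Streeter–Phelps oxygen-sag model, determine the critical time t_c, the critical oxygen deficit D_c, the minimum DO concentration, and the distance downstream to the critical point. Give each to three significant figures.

t_c = [1/(k_a−k_d)] ln[(k_a/k_d)(1 − D₀(k_a−k_d)/(k_d L₀))]
= [1/(0.626−0.148)] ln[(0.626/0.148)(1 − 2.52×0.4780/(0.148×33.1))]
= (1/0.4780) ln[4.230 × 0.7541] = 2.092 × ln(3.190) = 2.092 × 1.160 = 2.427 d.
D_c = (k_d/k_a) L₀ e^(−k_d t_c) = (0.148/0.626) × 33.1 × e^(−0.148×2.427) = 0.2364 × 33.1 × 0.6983 = 5.464 mg/L.
Minimum DO = C_s − D_c = 8.88 − 5.464 = 3.416 mg/L.
x_c = v t_c = 0.341 m/s × 2.427 d × 86400 s/d = 71490 m ≈ 71.5 km.

t_c ≈ 2.43 d; D_c ≈ 5.46 mg/L; min DO ≈ 3.42 mg/L; x_c ≈ 71.5 km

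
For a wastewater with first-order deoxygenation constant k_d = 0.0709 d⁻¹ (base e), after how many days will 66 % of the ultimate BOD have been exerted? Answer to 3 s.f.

t ≈ 15.2 d

y/L₀ = 1 − e^(−k_d t) = 0.66 ⇒ e^(−k_d t) = 0.340
t = −ln(0.340) / 0.0709 = 1.079 / 0.0709 = 15.22 d.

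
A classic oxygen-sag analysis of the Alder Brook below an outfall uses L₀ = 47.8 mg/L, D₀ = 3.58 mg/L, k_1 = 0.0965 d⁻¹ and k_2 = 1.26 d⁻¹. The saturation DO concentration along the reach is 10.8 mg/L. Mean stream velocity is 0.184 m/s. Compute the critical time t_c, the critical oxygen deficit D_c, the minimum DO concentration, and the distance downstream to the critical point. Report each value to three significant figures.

t_c ≈ 0.203 d; D_c ≈ 3.59 mg/L; min DO ≈ 7.21 mg/L; x_c ≈ 3.23 km

t_c = [1/(k_2−k_1)] ln[(k_2/k_1)(1 − D₀(k_2−k_1)/(k_1 L₀))]
= [1/(1.26−0.0965)] ln[(1.26/0.0965)(1 − 3.58×1.163/(0.0965×47.8))]
= (1/1.163) ln[13.06 × 0.09699] = 0.8595 × ln(1.266) = 0.8595 × 0.2361 = 0.2030 d.
D_c = (k_1/k_2) L₀ e^(−k_1 t_c) = (0.0965/1.26) × 47.8 × e^(−0.0965×0.2030) = 0.07659 × 47.8 × 0.9806 = 3.590 mg/L.
Minimum DO = C_s − D_c = 10.8 − 3.590 = 7.210 mg/L.
x_c = v t_c = 0.184 m/s × 0.2030 d × 86400 s/d = 3227 m ≈ 3.23 km.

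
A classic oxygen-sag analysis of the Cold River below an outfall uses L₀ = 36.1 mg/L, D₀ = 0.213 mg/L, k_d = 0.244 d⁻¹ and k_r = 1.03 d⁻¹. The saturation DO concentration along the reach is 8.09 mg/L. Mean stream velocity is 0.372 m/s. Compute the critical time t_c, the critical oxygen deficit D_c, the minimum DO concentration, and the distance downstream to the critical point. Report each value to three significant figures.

t_c ≈ 1.81 d; D_c ≈ 5.50 mg/L; min DO ≈ 2.59 mg/L; x_c ≈ 58.1 km

At the critical point dD/dt = 0, so k_d L₀ e^(−k_d t) = k_r D. Substituting D(t) from the Streeter–Phelps equation and solving for t gives
t_c = ln[(k_r/k_d)(1 − D₀(k_r−k_d)/(k_d L₀))] / (k_r−k_d).
Here k_r−k_d = 0.7860 d⁻¹ and 1 − D₀(k_r−k_d)/(k_d L₀) = 1 − 0.213×0.7860/(0.244×36.1) = 0.9810, so
t_c = ln(4.221 × 0.9810) / 0.7860 = 1.421 / 0.7860 = 1.808 d.
D_c = (k_d/k_r) L₀ e^(−k_d t_c) = (0.244/1.03) × 36.1 × e^(−0.244×1.808) = 0.2369 × 36.1 × 0.6433 = 5.502 mg/L.
Minimum DO = C_s − D_c = 8.09 − 5.502 = 2.588 mg/L.
x_c = v t_c = 0.372 m/s × 1.808 d × 86400 s/d = 58110 m ≈ 58.1 km.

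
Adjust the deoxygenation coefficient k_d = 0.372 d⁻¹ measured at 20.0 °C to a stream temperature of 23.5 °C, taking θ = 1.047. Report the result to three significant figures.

k_d ≈ 0.437 d⁻¹

k_d(T₂) = k_d(T₁) · θ^(T₂−T₁) = 0.372 × 1.047^(23.5−20.0)
= 0.372 × 1.047^3.50 = 0.372 × 1.174 = 0.4369 d⁻¹.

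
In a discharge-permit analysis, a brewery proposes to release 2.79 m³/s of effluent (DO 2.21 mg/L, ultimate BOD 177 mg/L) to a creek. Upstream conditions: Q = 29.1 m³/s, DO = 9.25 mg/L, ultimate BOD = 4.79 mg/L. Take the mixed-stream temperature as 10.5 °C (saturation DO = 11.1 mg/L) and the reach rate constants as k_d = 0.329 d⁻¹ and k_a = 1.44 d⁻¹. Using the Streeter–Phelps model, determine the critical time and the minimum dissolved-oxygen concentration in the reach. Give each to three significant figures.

Mixed DO = (29.1×9.25 + 2.79×2.21)/(29.1+2.79) = 275.3/31.89 = 8.634 mg/L.
Mixed L₀ = (29.1×4.79 + 2.79×177)/(31.89) = 633.2/31.89 = 19.86 mg/L.
Initial deficit D₀ = C_s − DO₀ = 11.1 − 8.634 = 2.466 mg/L.
t_c = (1/1.111) ln[(1.44/0.329)(1 − 2.466×1.111/(0.329×19.86))] = 0.9001 × ln(2.541) = 0.8395 d.
D_c = (0.329/1.44) × 19.86 × e^(−0.329×0.8395) = 0.2285 × 19.86 × 0.7587 = 3.442 mg/L.
Minimum DO = 11.1 − 3.442 = 7.658 mg/L.

t_c ≈ 0.840 d; minimum DO ≈ 7.66 mg/L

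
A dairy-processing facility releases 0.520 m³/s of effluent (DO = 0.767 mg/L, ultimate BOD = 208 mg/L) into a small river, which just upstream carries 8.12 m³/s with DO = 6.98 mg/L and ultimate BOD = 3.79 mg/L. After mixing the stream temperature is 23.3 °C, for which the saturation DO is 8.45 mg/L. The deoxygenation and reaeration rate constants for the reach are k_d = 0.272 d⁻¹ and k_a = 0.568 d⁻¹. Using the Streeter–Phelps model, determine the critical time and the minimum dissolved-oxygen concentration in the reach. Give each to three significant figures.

Mixed DO = (8.12×6.98 + 0.520×0.767)/(8.12+0.520) = 57.08/8.640 = 6.606 mg/L.
Mixed L₀ = (8.12×3.79 + 0.520×208)/(8.640) = 138.9/8.640 = 16.08 mg/L.
Initial deficit D₀ = C_s − DO₀ = 8.45 − 6.606 = 1.844 mg/L.
t_c = (1/0.2960) ln[(0.568/0.272)(1 − 1.844×0.2960/(0.272×16.08))] = 3.378 × ln(1.828) = 2.037 d.
D_c = (0.272/0.568) × 16.08 × e^(−0.272×2.037) = 0.4789 × 16.08 × 0.5746 = 4.424 mg/L.
Minimum DO = 8.45 − 4.424 = 4.026 mg/L.

t_c ≈ 2.04 d; minimum DO ≈ 4.03 mg/L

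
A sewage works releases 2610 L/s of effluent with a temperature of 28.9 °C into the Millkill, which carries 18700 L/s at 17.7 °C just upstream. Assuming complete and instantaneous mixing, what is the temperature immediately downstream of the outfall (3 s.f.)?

19.1 °C

Flow-weighted mixing: C = (Q_r C_r + Q_w C_w)/(Q_r + Q_w)
= (18700×17.7 + 2610×28.9)/(18700 + 2610) = 406400/21310 = 19.07 °C.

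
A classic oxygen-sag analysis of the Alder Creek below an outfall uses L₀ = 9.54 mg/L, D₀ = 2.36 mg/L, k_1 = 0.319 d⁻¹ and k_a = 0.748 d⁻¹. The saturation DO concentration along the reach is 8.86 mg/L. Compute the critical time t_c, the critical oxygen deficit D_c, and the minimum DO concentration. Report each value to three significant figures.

At the critical point dD/dt = 0, so k_1 L₀ e^(−k_1 t) = k_a D. Substituting D(t) from the Streeter–Phelps equation and solving for t gives
t_c = ln[(k_a/k_1)(1 − D₀(k_a−k_1)/(k_1 L₀))] / (k_a−k_1).
Here k_a−k_1 = 0.4290 d⁻¹ and 1 − D₀(k_a−k_1)/(k_1 L₀) = 1 − 2.36×0.4290/(0.319×9.54) = 0.6673, so
t_c = ln(2.345 × 0.6673) / 0.4290 = 0.4477 / 0.4290 = 1.044 d.
L(t_c) = L₀ e^(−k_1 t_c) = 9.54 × 0.7168 = 6.839 mg/L, and at the critical point k_a D_c = k_1 L, so D_c = (0.319/0.748) × 6.839 = 2.916 mg/L.
Minimum DO = C_s − D_c = 8.86 − 2.916 = 5.944 mg/L.

t_c ≈ 1.04 d; D_c ≈ 2.92 mg/L; min DO ≈ 5.94 mg/L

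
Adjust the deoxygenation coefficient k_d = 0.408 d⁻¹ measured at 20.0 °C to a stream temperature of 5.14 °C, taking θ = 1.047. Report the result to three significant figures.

k_d(T₂) = k_d(T₁) · θ^(T₂−T₁) = 0.408 × 1.047^(5.14−20.0)
= 0.408 × 1.047^-14.9 = 0.408 × 0.5054 = 0.2062 d⁻¹.

k_d ≈ 0.206 d⁻¹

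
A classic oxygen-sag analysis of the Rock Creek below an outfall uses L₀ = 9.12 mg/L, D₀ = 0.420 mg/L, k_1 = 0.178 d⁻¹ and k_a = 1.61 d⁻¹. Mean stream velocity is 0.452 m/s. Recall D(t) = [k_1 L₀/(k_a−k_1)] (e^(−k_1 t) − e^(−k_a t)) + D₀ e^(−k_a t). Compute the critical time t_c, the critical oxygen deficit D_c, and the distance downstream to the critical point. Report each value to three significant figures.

t_c ≈ 1.21 d; D_c ≈ 0.812 mg/L; x_c ≈ 47.4 km

At the critical point dD/dt = 0, so k_1 L₀ e^(−k_1 t) = k_a D. Substituting D(t) from the Streeter–Phelps equation and solving for t gives
t_c = ln[(k_a/k_1)(1 − D₀(k_a−k_1)/(k_1 L₀))] / (k_a−k_1).
Here k_a−k_1 = 1.432 d⁻¹ and 1 − D₀(k_a−k_1)/(k_1 L₀) = 1 − 0.420×1.432/(0.178×9.12) = 0.6295, so
t_c = ln(9.045 × 0.6295) / 1.432 = 1.739 / 1.432 = 1.215 d.
L(t_c) = L₀ e^(−k_1 t_c) = 9.12 × 0.8056 = 7.347 mg/L, and at the critical point k_a D_c = k_1 L, so D_c = (0.178/1.61) × 7.347 = 0.8123 mg/L.
x_c = v t_c = 0.452 m/s × 1.215 d × 86400 s/d = 47440 m ≈ 47.4 km.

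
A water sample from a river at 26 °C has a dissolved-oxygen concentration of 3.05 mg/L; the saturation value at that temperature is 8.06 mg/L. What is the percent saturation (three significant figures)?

37.8 % saturation

% saturation = C/C_s × 100 = 3.05/8.06 × 100 = 37.8 %.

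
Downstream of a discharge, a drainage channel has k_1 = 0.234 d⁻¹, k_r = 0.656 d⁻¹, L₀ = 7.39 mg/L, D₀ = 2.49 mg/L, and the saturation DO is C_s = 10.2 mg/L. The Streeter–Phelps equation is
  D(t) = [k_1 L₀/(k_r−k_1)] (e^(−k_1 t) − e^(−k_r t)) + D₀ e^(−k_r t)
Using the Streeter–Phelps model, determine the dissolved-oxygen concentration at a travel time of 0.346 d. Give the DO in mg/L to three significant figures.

k_1 L₀/(k_r−k_1) = 0.234×7.39/(0.656−0.234) = 1.729/0.4220 = 4.098 mg/L.
e^(−k_1 t) = e^(−0.234×0.3460) = 0.9222; e^(−k_r t) = e^(−0.656×0.3460) = 0.7969.
D = 4.098 × (0.9222 − 0.7969) + 2.49 × 0.7969 = 0.5134 + 1.984 = 2.498 mg/L.
DO = C_s − D = 10.2 − 2.498 = 7.702 mg/L.

DO ≈ 7.70 mg/L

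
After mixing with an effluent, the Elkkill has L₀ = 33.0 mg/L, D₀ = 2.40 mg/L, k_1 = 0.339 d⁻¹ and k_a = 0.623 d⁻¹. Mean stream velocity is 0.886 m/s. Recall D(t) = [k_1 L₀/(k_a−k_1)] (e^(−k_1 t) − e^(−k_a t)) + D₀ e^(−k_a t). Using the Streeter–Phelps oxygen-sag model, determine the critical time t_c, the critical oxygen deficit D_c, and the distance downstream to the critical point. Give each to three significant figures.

With k_a/k_1 = 1.838 and 1 − D₀(k_a−k_1)/(k_1 L₀) = 0.9391,
t_c = ln(1.838 × 0.9391) / (0.623 − 0.339) = ln(1.726) / 0.2840 = 0.5457/0.2840 = 1.921 d.
L(t_c) = L₀ e^(−k_1 t_c) = 33.0 × 0.5213 = 17.20 mg/L, and at the critical point k_a D_c = k_1 L, so D_c = (0.339/0.623) × 17.20 = 9.361 mg/L.
x_c = v t_c = 0.886 m/s × 1.921 d × 86400 s/d = 147100 m ≈ 147 km.

t_c ≈ 1.92 d; D_c ≈ 9.36 mg/L; x_c ≈ 147 km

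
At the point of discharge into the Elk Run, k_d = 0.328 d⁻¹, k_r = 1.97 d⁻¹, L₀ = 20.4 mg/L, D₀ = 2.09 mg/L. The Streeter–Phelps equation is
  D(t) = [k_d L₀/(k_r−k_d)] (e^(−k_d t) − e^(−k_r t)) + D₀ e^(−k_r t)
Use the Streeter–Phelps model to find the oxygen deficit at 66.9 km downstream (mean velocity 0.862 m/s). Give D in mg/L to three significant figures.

D ≈ 2.70 mg/L

Travel time t = x/v = 66.9 km / (0.862 m/s) = 66900 m / 0.862 m/s = 77610 s = 0.8983 d.
k_d L₀/(k_r−k_d) = 0.328×20.4/(1.97−0.328) = 6.691/1.642 = 4.075 mg/L.
e^(−k_d t) = e^(−0.328×0.8983) = 0.7448; e^(−k_r t) = e^(−1.97×0.8983) = 0.1704.
D = 4.075 × (0.7448 − 0.1704) + 2.09 × 0.1704 = 2.341 + 0.3561 = 2.697 mg/L.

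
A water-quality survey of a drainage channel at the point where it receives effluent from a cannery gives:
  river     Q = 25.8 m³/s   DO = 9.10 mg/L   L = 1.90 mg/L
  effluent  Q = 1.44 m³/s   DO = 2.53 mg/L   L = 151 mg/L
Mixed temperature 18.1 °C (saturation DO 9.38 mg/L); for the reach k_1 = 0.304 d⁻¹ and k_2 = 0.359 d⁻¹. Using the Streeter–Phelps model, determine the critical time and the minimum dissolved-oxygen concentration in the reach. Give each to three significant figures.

Mixed DO = (25.8×9.10 + 1.44×2.53)/(25.8+1.44) = 238.4/27.24 = 8.753 mg/L.
Mixed L₀ = (25.8×1.90 + 1.44×151)/(27.24) = 266.5/27.24 = 9.782 mg/L.
Initial deficit D₀ = C_s − DO₀ = 9.38 − 8.753 = 0.6273 mg/L.
t_c = (1/0.05500) ln[(0.359/0.304)(1 − 0.6273×0.05500/(0.304×9.782))] = 18.18 × ln(1.167) = 2.811 d.
D_c = (0.304/0.359) × 9.782 × e^(−0.304×2.811) = 0.8468 × 9.782 × 0.4254 = 3.524 mg/L.
Minimum DO = 9.38 − 3.524 = 5.856 mg/L.

t_c ≈ 2.81 d; minimum DO ≈ 5.86 mg/L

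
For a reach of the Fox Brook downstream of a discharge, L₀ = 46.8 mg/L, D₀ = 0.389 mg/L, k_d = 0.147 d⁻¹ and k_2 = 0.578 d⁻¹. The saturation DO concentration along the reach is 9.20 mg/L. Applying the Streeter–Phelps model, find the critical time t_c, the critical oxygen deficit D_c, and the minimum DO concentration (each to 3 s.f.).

t_c ≈ 3.12 d; D_c ≈ 7.52 mg/L; min DO ≈ 1.68 mg/L

t_c = [1/(k_2−k_d)] ln[(k_2/k_d)(1 − D₀(k_2−k_d)/(k_d L₀))]
= [1/(0.578−0.147)] ln[(0.578/0.147)(1 − 0.389×0.4310/(0.147×46.8))]
= (1/0.4310) ln[3.932 × 0.9756] = 2.320 × ln(3.836) = 2.320 × 1.344 = 3.119 d.
L(t_c) = L₀ e^(−k_d t_c) = 46.8 × 0.6322 = 29.59 mg/L, and at the critical point k_2 D_c = k_d L, so D_c = (0.147/0.578) × 29.59 = 7.525 mg/L.
Minimum DO = C_s − D_c = 9.20 − 7.525 = 1.675 mg/L.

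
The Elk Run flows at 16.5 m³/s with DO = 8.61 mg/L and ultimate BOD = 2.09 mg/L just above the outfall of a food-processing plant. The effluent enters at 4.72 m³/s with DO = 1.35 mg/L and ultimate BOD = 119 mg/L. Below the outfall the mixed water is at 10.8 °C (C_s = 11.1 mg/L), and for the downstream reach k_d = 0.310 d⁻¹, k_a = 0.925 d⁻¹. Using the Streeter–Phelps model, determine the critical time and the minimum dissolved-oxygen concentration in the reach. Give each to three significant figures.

t_c ≈ 1.22 d; minimum DO ≈ 4.65 mg/L

Mixed DO = (16.5×8.61 + 4.72×1.35)/(16.5+4.72) = 148.4/21.22 = 6.995 mg/L.
Mixed L₀ = (16.5×2.09 + 4.72×119)/(21.22) = 596.2/21.22 = 28.09 mg/L.
Initial deficit D₀ = C_s − DO₀ = 11.1 − 6.995 = 4.105 mg/L.
t_c = (1/0.6150) ln[(0.925/0.310)(1 − 4.105×0.6150/(0.310×28.09))] = 1.626 × ln(2.119) = 1.221 d.
D_c = (0.310/0.925) × 28.09 × e^(−0.310×1.221) = 0.3351 × 28.09 × 0.6849 = 6.448 mg/L.
Minimum DO = 11.1 − 6.448 = 4.652 mg/L.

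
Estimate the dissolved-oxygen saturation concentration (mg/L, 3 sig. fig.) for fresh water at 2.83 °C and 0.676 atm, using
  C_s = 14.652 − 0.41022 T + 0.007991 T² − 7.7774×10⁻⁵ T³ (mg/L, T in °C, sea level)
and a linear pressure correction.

C_s ≈ 9.16 mg/L

At sea level: C_s = 14.652 − 0.41022×2.83 + 0.007991×2.83² − 7.7774×10⁻⁵×2.83³ = 13.55 mg/L.
Pressure correction: C_s' = 13.55 × 0.676 = 9.162 mg/L.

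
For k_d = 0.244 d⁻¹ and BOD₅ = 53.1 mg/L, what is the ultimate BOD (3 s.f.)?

L₀ ≈ 75.3 mg/L

BOD₅ = L₀(1 − e^(−5k_d)) ⇒ L₀ = BOD₅ / (1 − e^(−5×0.244))
= 53.1 / (1 − 0.2952) = 53.1 / 0.7048 = 75.34 mg/L.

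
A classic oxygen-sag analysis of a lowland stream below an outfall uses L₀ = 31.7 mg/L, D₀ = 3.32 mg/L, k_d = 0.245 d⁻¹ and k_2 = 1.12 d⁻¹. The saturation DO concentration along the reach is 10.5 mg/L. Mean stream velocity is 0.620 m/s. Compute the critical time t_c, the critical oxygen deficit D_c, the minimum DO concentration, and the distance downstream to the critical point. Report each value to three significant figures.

t_c = [1/(k_2−k_d)] ln[(k_2/k_d)(1 − D₀(k_2−k_d)/(k_d L₀))]
= [1/(1.12−0.245)] ln[(1.12/0.245)(1 − 3.32×0.8750/(0.245×31.7))]
= (1/0.8750) ln[4.571 × 0.6260] = 1.143 × ln(2.862) = 1.143 × 1.051 = 1.202 d.
D_c = (k_d/k_2) L₀ e^(−k_d t_c) = (0.245/1.12) × 31.7 × e^(−0.245×1.202) = 0.2187 × 31.7 × 0.7450 = 5.166 mg/L.
Minimum DO = C_s − D_c = 10.5 − 5.166 = 5.334 mg/L.
x_c = v t_c = 0.620 m/s × 1.202 d × 86400 s/d = 64360 m ≈ 64.4 km.

t_c ≈ 1.20 d; D_c ≈ 5.17 mg/L; min DO ≈ 5.33 mg/L; x_c ≈ 64.4 km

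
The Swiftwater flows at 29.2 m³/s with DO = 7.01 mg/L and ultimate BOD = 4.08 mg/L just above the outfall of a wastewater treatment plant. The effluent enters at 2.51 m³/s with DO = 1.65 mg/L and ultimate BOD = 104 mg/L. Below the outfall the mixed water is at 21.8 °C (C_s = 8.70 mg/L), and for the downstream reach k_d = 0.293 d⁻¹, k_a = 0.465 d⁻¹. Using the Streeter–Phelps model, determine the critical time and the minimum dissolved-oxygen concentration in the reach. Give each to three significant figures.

t_c ≈ 2.05 d; minimum DO ≈ 4.56 mg/L

Mixed DO = (29.2×7.01 + 2.51×1.65)/(29.2+2.51) = 208.8/31.71 = 6.586 mg/L.
Mixed L₀ = (29.2×4.08 + 2.51×104)/(31.71) = 380.2/31.71 = 11.99 mg/L.
Initial deficit D₀ = C_s − DO₀ = 8.70 − 6.586 = 2.114 mg/L.
t_c = (1/0.1720) ln[(0.465/0.293)(1 − 2.114×0.1720/(0.293×11.99))] = 5.814 × ln(1.423) = 2.050 d.
D_c = (0.293/0.465) × 11.99 × e^(−0.293×2.050) = 0.6301 × 11.99 × 0.5485 = 4.143 mg/L.
Minimum DO = 8.70 − 4.143 = 4.557 mg/L.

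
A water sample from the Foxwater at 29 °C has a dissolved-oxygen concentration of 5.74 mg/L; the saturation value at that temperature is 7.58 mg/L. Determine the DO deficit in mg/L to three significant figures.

D ≈ 1.84 mg/L

D = C_s − C = 7.58 − 5.74 = 1.84 mg/L.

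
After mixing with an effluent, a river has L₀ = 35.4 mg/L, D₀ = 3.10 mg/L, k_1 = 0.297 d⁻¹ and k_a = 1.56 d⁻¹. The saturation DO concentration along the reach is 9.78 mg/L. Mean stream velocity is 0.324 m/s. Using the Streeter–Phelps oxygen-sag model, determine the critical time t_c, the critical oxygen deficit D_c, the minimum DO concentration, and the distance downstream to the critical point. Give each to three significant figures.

At the critical point dD/dt = 0, so k_1 L₀ e^(−k_1 t) = k_a D. Substituting D(t) from the Streeter–Phelps equation and solving for t gives
t_c = ln[(k_a/k_1)(1 − D₀(k_a−k_1)/(k_1 L₀))] / (k_a−k_1).
Here k_a−k_1 = 1.263 d⁻¹ and 1 − D₀(k_a−k_1)/(k_1 L₀) = 1 − 3.10×1.263/(0.297×35.4) = 0.6276, so
t_c = ln(5.253 × 0.6276) / 1.263 = 1.193 / 1.263 = 0.9445 d.
D_c = (k_1/k_a) L₀ e^(−k_1 t_c) = (0.297/1.56) × 35.4 × e^(−0.297×0.9445) = 0.1904 × 35.4 × 0.7554 = 5.091 mg/L.
Minimum DO = C_s − D_c = 9.78 − 5.091 = 4.689 mg/L.
x_c = v t_c = 0.324 m/s × 0.9445 d × 86400 s/d = 26440 m ≈ 26.4 km.

t_c ≈ 0.944 d; D_c ≈ 5.09 mg/L; min DO ≈ 4.69 mg/L; x_c ≈ 26.4 km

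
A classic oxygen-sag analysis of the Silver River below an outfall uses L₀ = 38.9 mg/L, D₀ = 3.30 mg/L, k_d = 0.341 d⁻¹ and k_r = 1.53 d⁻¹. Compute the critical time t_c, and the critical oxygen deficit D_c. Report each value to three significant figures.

t_c = [1/(k_r−k_d)] ln[(k_r/k_d)(1 − D₀(k_r−k_d)/(k_d L₀))]
= [1/(1.53−0.341)] ln[(1.53/0.341)(1 − 3.30×1.189/(0.341×38.9))]
= (1/1.189) ln[4.487 × 0.7042] = 0.8410 × ln(3.160) = 0.8410 × 1.150 = 0.9676 d.
L(t_c) = L₀ e^(−k_d t_c) = 38.9 × 0.7190 = 27.97 mg/L, and at the critical point k_r D_c = k_d L, so D_c = (0.341/1.53) × 27.97 = 6.233 mg/L.

t_c ≈ 0.968 d; D_c ≈ 6.23 mg/L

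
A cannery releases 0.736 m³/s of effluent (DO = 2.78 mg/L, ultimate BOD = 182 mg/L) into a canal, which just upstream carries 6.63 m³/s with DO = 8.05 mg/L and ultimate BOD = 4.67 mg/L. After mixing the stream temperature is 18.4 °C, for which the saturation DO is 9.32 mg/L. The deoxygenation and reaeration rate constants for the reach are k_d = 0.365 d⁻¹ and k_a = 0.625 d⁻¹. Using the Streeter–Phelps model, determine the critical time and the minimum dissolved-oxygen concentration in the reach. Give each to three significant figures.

Mixed DO = (6.63×8.05 + 0.736×2.78)/(6.63+0.736) = 55.42/7.366 = 7.523 mg/L.
Mixed L₀ = (6.63×4.67 + 0.736×182)/(7.366) = 164.9/7.366 = 22.39 mg/L.
Initial deficit D₀ = C_s − DO₀ = 9.32 − 7.523 = 1.797 mg/L.
t_c = (1/0.2600) ln[(0.625/0.365)(1 − 1.797×0.2600/(0.365×22.39))] = 3.846 × ln(1.614) = 1.842 d.
D_c = (0.365/0.625) × 22.39 × e^(−0.365×1.842) = 0.5840 × 22.39 × 0.5105 = 6.674 mg/L.
Minimum DO = 9.32 − 6.674 = 2.646 mg/L.

t_c ≈ 1.84 d; minimum DO ≈ 2.65 mg/L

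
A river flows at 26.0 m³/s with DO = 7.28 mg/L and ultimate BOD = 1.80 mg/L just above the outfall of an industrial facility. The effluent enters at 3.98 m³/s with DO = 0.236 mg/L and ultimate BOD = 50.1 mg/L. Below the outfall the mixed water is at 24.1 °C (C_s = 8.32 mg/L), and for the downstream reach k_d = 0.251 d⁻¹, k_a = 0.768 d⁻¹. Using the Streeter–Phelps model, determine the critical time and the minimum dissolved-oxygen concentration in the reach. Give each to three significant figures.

t_c ≈ 0.840 d; minimum DO ≈ 6.15 mg/L

Mixed DO = (26.0×7.28 + 3.98×0.236)/(26.0+3.98) = 190.2/29.98 = 6.345 mg/L.
Mixed L₀ = (26.0×1.80 + 3.98×50.1)/(29.98) = 246.2/29.98 = 8.212 mg/L.
Initial deficit D₀ = C_s − DO₀ = 8.32 − 6.345 = 1.975 mg/L.
t_c = (1/0.5170) ln[(0.768/0.251)(1 − 1.975×0.5170/(0.251×8.212))] = 1.934 × ln(1.544) = 0.8401 d.
D_c = (0.251/0.768) × 8.212 × e^(−0.251×0.8401) = 0.3268 × 8.212 × 0.8099 = 2.174 mg/L.
Minimum DO = 8.32 − 2.174 = 6.146 mg/L.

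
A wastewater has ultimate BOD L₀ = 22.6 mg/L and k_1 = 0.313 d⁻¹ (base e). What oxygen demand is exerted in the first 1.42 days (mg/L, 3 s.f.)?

y_t = L₀(1 − e^(−k_1 t)) = 22.6 × (1 − e^(−0.313×1.42))
= 22.6 × (1 − 0.6412) = 22.6 × 0.3588 = 8.110 mg/L.

y ≈ 8.11 mg/L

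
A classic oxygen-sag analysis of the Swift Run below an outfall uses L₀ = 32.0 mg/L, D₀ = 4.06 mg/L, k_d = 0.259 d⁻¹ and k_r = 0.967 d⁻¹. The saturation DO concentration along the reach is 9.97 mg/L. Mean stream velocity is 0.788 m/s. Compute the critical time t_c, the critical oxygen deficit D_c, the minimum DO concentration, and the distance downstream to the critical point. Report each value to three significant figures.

t_c ≈ 1.26 d; D_c ≈ 6.19 mg/L; min DO ≈ 3.78 mg/L; x_c ≈ 85.7 km

t_c = [1/(k_r−k_d)] ln[(k_r/k_d)(1 − D₀(k_r−k_d)/(k_d L₀))]
= [1/(0.967−0.259)] ln[(0.967/0.259)(1 − 4.06×0.7080/(0.259×32.0))]
= (1/0.7080) ln[3.734 × 0.6532] = 1.412 × ln(2.439) = 1.412 × 0.8915 = 1.259 d.
D_c = (k_d/k_r) L₀ e^(−k_d t_c) = (0.259/0.967) × 32.0 × e^(−0.259×1.259) = 0.2678 × 32.0 × 0.7217 = 6.186 mg/L.
Minimum DO = C_s − D_c = 9.97 − 6.186 = 3.784 mg/L.
x_c = v t_c = 0.788 m/s × 1.259 d × 86400 s/d = 85730 m ≈ 85.7 km.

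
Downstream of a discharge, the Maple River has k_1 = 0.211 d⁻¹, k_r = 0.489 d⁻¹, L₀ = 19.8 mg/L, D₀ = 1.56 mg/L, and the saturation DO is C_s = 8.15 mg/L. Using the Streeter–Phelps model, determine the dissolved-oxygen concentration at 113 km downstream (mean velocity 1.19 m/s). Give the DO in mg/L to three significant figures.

Travel time t = x/v = 113 km / (1.19 m/s) = 113000 m / 1.19 m/s = 94960 s = 1.099 d.
k_1 L₀/(k_r−k_1) = 0.211×19.8/(0.489−0.211) = 4.178/0.2780 = 15.03 mg/L.
e^(−k_1 t) = e^(−0.211×1.099) = 0.7930; e^(−k_r t) = e^(−0.489×1.099) = 0.5842.
D = 15.03 × (0.7930 − 0.5842) + 1.56 × 0.5842 = 3.138 + 0.9114 = 4.049 mg/L.
DO = C_s − D = 8.15 − 4.049 = 4.101 mg/L.

DO ≈ 4.10 mg/L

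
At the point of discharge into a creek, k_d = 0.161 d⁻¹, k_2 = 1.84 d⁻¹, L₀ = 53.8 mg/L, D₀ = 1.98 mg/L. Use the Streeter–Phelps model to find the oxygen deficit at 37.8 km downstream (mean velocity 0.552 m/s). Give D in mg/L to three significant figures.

Travel time t = x/v = 37.8 km / (0.552 m/s) = 37800 m / 0.552 m/s = 68480 s = 0.7926 d.
k_d L₀/(k_2−k_d) = 0.161×53.8/(1.84−0.161) = 8.662/1.679 = 5.159 mg/L.
e^(−k_d t) = e^(−0.161×0.7926) = 0.8802; e^(−k_2 t) = e^(−1.84×0.7926) = 0.2326.
D = 5.159 × (0.8802 − 0.2326) + 1.98 × 0.2326 = 3.341 + 0.4606 = 3.801 mg/L.

D ≈ 3.80 mg/L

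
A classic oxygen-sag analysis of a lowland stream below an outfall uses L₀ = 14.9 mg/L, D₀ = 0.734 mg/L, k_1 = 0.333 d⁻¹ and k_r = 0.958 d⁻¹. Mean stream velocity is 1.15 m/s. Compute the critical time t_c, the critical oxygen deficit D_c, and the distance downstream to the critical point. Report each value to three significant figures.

t_c ≈ 1.54 d; D_c ≈ 3.11 mg/L; x_c ≈ 153 km

With k_r/k_1 = 2.877 and 1 − D₀(k_r−k_1)/(k_1 L₀) = 0.9075,
t_c = ln(2.877 × 0.9075) / (0.958 − 0.333) = ln(2.611) / 0.6250 = 0.9597/0.6250 = 1.536 d.
D_c = (k_1/k_r) L₀ e^(−k_1 t_c) = (0.333/0.958) × 14.9 × e^(−0.333×1.536) = 0.3476 × 14.9 × 0.5997 = 3.106 mg/L.
x_c = v t_c = 1.15 m/s × 1.536 d × 86400 s/d = 152600 m ≈ 153 km.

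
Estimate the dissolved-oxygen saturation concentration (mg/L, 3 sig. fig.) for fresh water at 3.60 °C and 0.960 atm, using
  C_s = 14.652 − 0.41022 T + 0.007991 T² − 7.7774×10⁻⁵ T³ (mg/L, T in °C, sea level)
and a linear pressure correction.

At sea level: C_s = 14.652 − 0.41022×3.60 + 0.007991×3.60² − 7.7774×10⁻⁵×3.60³ = 13.28 mg/L.
Pressure correction: C_s' = 13.28 × 0.960 = 12.74 mg/L.

C_s ≈ 12.7 mg/L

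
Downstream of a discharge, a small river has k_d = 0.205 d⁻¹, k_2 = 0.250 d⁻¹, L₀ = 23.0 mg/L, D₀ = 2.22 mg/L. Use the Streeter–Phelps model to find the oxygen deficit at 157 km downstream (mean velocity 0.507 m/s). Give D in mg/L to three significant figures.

D ≈ 8.39 mg/L

Travel time t = x/v = 157 km / (0.507 m/s) = 157000 m / 0.507 m/s = 309700 s = 3.584 d.
k_d L₀/(k_2−k_d) = 0.205×23.0/(0.250−0.205) = 4.715/0.04500 = 104.8 mg/L.
e^(−k_d t) = e^(−0.205×3.584) = 0.4796; e^(−k_2 t) = e^(−0.250×3.584) = 0.4082.
D = 104.8 × (0.4796 − 0.4082) + 2.22 × 0.4082 = 7.485 + 0.9062 = 8.392 mg/L.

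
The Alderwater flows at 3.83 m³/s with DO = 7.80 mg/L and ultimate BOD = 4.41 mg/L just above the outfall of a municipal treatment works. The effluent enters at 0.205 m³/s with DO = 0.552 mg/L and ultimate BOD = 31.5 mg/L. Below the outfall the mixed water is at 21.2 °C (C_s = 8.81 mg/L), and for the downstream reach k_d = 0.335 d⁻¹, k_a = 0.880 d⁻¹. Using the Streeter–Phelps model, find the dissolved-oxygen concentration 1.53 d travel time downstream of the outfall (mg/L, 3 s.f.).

Mixed DO = (3.83×7.80 + 0.205×0.552)/(3.83+0.205) = 29.99/4.035 = 7.432 mg/L.
Mixed L₀ = (3.83×4.41 + 0.205×31.5)/(4.035) = 23.35/4.035 = 5.786 mg/L.
Initial deficit D₀ = C_s − DO₀ = 8.81 − 7.432 = 1.378 mg/L.
D(1.53) = [0.335×5.786/(0.880−0.335)](e^(−0.335×1.53) − e^(−0.880×1.53)) + 1.378 e^(−0.880×1.53)
= 3.557 × (0.5990 − 0.2602) + 1.378 × 0.2602 = 1.564 mg/L.
DO = 8.81 − 1.564 = 7.246 mg/L.

DO ≈ 7.25 mg/L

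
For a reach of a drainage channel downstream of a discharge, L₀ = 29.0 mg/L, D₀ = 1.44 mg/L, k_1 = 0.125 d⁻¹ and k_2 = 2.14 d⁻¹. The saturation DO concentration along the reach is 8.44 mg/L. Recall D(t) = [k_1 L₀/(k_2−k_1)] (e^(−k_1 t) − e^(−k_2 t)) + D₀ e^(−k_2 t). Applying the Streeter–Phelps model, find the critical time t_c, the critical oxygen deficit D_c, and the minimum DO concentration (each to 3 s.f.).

t_c ≈ 0.610 d; D_c ≈ 1.57 mg/L; min DO ≈ 6.87 mg/L

With k_2/k_1 = 17.12 and 1 − D₀(k_2−k_1)/(k_1 L₀) = 0.1996,
t_c = ln(17.12 × 0.1996) / (2.14 − 0.125) = ln(3.416) / 2.015 = 1.229/2.015 = 0.6097 d.
D_c = (k_1/k_2) L₀ e^(−k_1 t_c) = (0.125/2.14) × 29.0 × e^(−0.125×0.6097) = 0.05841 × 29.0 × 0.9266 = 1.570 mg/L.
Minimum DO = C_s − D_c = 8.44 − 1.570 = 6.870 mg/L.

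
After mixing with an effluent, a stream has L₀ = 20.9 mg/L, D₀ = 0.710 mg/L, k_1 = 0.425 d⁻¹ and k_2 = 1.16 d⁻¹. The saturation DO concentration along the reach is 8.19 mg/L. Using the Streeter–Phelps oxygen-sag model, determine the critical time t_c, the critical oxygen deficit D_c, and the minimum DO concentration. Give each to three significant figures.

t_c ≈ 1.28 d; D_c ≈ 4.44 mg/L; min DO ≈ 3.75 mg/L

With k_2/k_1 = 2.729 and 1 − D₀(k_2−k_1)/(k_1 L₀) = 0.9412,
t_c = ln(2.729 × 0.9412) / (1.16 − 0.425) = ln(2.569) / 0.7350 = 0.9435/0.7350 = 1.284 d.
D_c = (k_1/k_2) L₀ e^(−k_1 t_c) = (0.425/1.16) × 20.9 × e^(−0.425×1.284) = 0.3664 × 20.9 × 0.5795 = 4.437 mg/L.
Minimum DO = C_s − D_c = 8.19 − 4.437 = 3.753 mg/L.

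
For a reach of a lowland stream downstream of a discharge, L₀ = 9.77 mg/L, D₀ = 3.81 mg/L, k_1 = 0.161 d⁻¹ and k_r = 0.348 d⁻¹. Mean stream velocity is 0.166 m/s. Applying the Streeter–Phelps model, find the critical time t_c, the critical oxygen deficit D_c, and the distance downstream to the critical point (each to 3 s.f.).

At the critical point dD/dt = 0, so k_1 L₀ e^(−k_1 t) = k_r D. Substituting D(t) from the Streeter–Phelps equation and solving for t gives
t_c = ln[(k_r/k_1)(1 − D₀(k_r−k_1)/(k_1 L₀))] / (k_r−k_1).
Here k_r−k_1 = 0.1870 d⁻¹ and 1 − D₀(k_r−k_1)/(k_1 L₀) = 1 − 3.81×0.1870/(0.161×9.77) = 0.5471, so
t_c = ln(2.161 × 0.5471) / 0.1870 = 0.1676 / 0.1870 = 0.8962 d.
D_c = (k_1/k_r) L₀ e^(−k_1 t_c) = (0.161/0.348) × 9.77 × e^(−0.161×0.8962) = 0.4626 × 9.77 × 0.8656 = 3.913 mg/L.
x_c = v t_c = 0.166 m/s × 0.8962 d × 86400 s/d = 12850 m ≈ 12.9 km.

t_c ≈ 0.896 d; D_c ≈ 3.91 mg/L; x_c ≈ 12.9 km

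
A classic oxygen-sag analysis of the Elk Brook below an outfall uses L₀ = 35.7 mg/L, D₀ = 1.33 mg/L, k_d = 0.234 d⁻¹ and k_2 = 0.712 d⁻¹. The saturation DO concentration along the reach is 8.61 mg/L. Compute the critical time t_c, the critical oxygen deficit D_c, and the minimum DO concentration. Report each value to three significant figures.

t_c ≈ 2.16 d; D_c ≈ 7.07 mg/L; min DO ≈ 1.54 mg/L

t_c = [1/(k_2−k_d)] ln[(k_2/k_d)(1 − D₀(k_2−k_d)/(k_d L₀))]
= [1/(0.712−0.234)] ln[(0.712/0.234)(1 − 1.33×0.4780/(0.234×35.7))]
= (1/0.4780) ln[3.043 × 0.9239] = 2.092 × ln(2.811) = 2.092 × 1.034 = 2.162 d.
D_c = (k_d/k_2) L₀ e^(−k_d t_c) = (0.234/0.712) × 35.7 × e^(−0.234×2.162) = 0.3287 × 35.7 × 0.6029 = 7.074 mg/L.
Minimum DO = C_s − D_c = 8.61 − 7.074 = 1.536 mg/L.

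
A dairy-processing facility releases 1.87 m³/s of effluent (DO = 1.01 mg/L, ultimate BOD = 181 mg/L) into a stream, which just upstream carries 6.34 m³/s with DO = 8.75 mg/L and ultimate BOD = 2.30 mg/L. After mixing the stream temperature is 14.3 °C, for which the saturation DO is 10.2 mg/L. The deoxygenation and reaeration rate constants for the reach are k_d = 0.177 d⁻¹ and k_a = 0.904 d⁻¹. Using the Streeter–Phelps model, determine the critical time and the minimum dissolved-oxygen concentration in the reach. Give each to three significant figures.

t_c ≈ 1.74 d; minimum DO ≈ 4.01 mg/L

Mixed DO = (6.34×8.75 + 1.87×1.01)/(6.34+1.87) = 57.36/8.210 = 6.987 mg/L.
Mixed L₀ = (6.34×2.30 + 1.87×181)/(8.210) = 353.1/8.210 = 43.00 mg/L.
Initial deficit D₀ = C_s − DO₀ = 10.2 − 6.987 = 3.213 mg/L.
t_c = (1/0.7270) ln[(0.904/0.177)(1 − 3.213×0.7270/(0.177×43.00))] = 1.376 × ln(3.540) = 1.739 d.
D_c = (0.177/0.904) × 43.00 × e^(−0.177×1.739) = 0.1958 × 43.00 × 0.7351 = 6.189 mg/L.
Minimum DO = 10.2 − 6.189 = 4.011 mg/L.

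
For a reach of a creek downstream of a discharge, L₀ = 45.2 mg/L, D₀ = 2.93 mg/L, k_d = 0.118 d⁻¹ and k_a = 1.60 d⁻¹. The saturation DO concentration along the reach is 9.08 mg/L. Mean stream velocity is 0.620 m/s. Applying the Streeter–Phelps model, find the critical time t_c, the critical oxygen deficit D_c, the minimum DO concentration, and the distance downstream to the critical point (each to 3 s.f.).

t_c ≈ 0.624 d; D_c ≈ 3.10 mg/L; min DO ≈ 5.98 mg/L; x_c ≈ 33.4 km

With k_a/k_d = 13.56 and 1 − D₀(k_a−k_d)/(k_d L₀) = 0.1859,
t_c = ln(13.56 × 0.1859) / (1.60 − 0.118) = ln(2.520) / 1.482 = 0.9244/1.482 = 0.6237 d.
D_c = (k_d/k_a) L₀ e^(−k_d t_c) = (0.118/1.60) × 45.2 × e^(−0.118×0.6237) = 0.07375 × 45.2 × 0.9290 = 3.097 mg/L.
Minimum DO = C_s − D_c = 9.08 − 3.097 = 5.983 mg/L.
x_c = v t_c = 0.620 m/s × 0.6237 d × 86400 s/d = 33410 m ≈ 33.4 km.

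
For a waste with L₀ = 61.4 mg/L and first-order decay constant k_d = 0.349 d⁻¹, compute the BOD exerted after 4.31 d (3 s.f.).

y_t = L₀(1 − e^(−k_d t)) = 61.4 × (1 − e^(−0.349×4.31))
= 61.4 × (1 − 0.2222) = 61.4 × 0.7778 = 47.76 mg/L.

y ≈ 47.8 mg/L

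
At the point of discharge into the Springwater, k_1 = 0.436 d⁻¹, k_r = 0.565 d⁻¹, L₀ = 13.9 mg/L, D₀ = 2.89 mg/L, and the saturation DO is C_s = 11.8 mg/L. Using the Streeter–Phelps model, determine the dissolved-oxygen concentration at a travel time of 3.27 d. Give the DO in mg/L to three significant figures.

DO ≈ 7.46 mg/L

k_1 L₀/(k_r−k_1) = 0.436×13.9/(0.565−0.436) = 6.060/0.1290 = 46.98 mg/L.
e^(−k_1 t) = e^(−0.436×3.270) = 0.2403; e^(−k_r t) = e^(−0.565×3.270) = 0.1576.
D = 46.98 × (0.2403 − 0.1576) + 2.89 × 0.1576 = 3.886 + 0.4555 = 4.341 mg/L.
DO = C_s − D = 11.8 − 4.341 = 7.459 mg/L.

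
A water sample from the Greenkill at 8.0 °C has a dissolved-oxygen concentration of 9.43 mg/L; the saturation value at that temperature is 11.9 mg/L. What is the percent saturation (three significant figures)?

79.2 % saturation

% saturation = C/C_s × 100 = 9.43/11.9 × 100 = 79.2 %.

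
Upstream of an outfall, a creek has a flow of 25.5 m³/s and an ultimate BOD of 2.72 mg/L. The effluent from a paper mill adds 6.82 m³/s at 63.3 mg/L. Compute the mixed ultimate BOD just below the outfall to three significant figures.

15.5 mg/L

Flow-weighted mixing: C = (Q_r C_r + Q_w C_w)/(Q_r + Q_w)
= (25.5×2.72 + 6.82×63.3)/(25.5 + 6.82) = 501.1/32.32 = 15.50 mg/L.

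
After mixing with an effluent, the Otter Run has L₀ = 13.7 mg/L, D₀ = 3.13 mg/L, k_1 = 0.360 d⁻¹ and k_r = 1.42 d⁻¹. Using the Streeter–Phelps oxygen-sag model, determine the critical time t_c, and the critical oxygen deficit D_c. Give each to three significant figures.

t_c ≈ 0.241 d; D_c ≈ 3.18 mg/L

At the critical point dD/dt = 0, so k_1 L₀ e^(−k_1 t) = k_r D. Substituting D(t) from the Streeter–Phelps equation and solving for t gives
t_c = ln[(k_r/k_1)(1 − D₀(k_r−k_1)/(k_1 L₀))] / (k_r−k_1).
Here k_r−k_1 = 1.060 d⁻¹ and 1 − D₀(k_r−k_1)/(k_1 L₀) = 1 − 3.13×1.060/(0.360×13.7) = 0.3273, so
t_c = ln(3.944 × 0.3273) / 1.060 = 0.2554 / 1.060 = 0.2409 d.
L(t_c) = L₀ e^(−k_1 t_c) = 13.7 × 0.9169 = 12.56 mg/L, and at the critical point k_r D_c = k_1 L, so D_c = (0.360/1.42) × 12.56 = 3.185 mg/L.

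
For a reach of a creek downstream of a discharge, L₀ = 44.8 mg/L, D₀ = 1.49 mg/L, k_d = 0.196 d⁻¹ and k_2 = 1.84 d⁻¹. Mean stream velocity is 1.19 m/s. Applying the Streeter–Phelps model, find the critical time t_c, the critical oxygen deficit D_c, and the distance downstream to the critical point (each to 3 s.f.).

t_c = [1/(k_2−k_d)] ln[(k_2/k_d)(1 − D₀(k_2−k_d)/(k_d L₀))]
= [1/(1.84−0.196)] ln[(1.84/0.196)(1 − 1.49×1.644/(0.196×44.8))]
= (1/1.644) ln[9.388 × 0.7210] = 0.6083 × ln(6.769) = 0.6083 × 1.912 = 1.163 d.
D_c = (k_d/k_2) L₀ e^(−k_d t_c) = (0.196/1.84) × 44.8 × e^(−0.196×1.163) = 0.1065 × 44.8 × 0.7961 = 3.799 mg/L.
x_c = v t_c = 1.19 m/s × 1.163 d × 86400 s/d = 119600 m ≈ 120 km.

t_c ≈ 1.16 d; D_c ≈ 3.80 mg/L; x_c ≈ 120 km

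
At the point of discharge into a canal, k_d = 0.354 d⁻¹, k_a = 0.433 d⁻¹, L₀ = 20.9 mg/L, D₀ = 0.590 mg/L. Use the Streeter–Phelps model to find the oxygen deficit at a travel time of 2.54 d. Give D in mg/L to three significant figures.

k_d L₀/(k_a−k_d) = 0.354×20.9/(0.433−0.354) = 7.399/0.07900 = 93.65 mg/L.
e^(−k_d t) = e^(−0.354×2.540) = 0.4069; e^(−k_a t) = e^(−0.433×2.540) = 0.3329.
D = 93.65 × (0.4069 − 0.3329) + 0.590 × 0.3329 = 6.928 + 0.1964 = 7.125 mg/L.

D ≈ 7.12 mg/L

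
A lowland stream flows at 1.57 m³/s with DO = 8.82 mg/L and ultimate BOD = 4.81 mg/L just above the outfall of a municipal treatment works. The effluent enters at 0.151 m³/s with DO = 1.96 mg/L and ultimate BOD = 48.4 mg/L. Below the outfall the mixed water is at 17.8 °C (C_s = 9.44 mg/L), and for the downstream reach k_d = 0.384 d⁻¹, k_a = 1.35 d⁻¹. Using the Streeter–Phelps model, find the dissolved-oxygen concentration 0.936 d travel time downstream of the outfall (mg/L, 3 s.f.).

DO ≈ 7.67 mg/L

Mixed DO = (1.57×8.82 + 0.151×1.96)/(1.57+0.151) = 14.14/1.721 = 8.218 mg/L.
Mixed L₀ = (1.57×4.81 + 0.151×48.4)/(1.721) = 14.86/1.721 = 8.635 mg/L.
Initial deficit D₀ = C_s − DO₀ = 9.44 − 8.218 = 1.222 mg/L.
D(0.936) = [0.384×8.635/(1.35−0.384)](e^(−0.384×0.936) − e^(−1.35×0.936)) + 1.222 e^(−1.35×0.936)
= 3.432 × (0.6981 − 0.2826) + 1.222 × 0.2826 = 1.771 mg/L.
DO = 9.44 − 1.771 = 7.669 mg/L.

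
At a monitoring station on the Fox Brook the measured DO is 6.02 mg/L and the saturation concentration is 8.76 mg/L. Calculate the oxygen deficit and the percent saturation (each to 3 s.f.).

D = C_s − C = 8.76 − 6.02 = 2.74 mg/L.
% saturation = 6.02/8.76 × 100 = 68.7 %.

D ≈ 2.74 mg/L; 68.7 % saturation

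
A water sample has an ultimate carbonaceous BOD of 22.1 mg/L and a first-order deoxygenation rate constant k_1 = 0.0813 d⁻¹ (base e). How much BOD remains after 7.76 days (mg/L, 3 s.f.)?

L_t = L₀ e^(−k_1 t) = 22.1 × e^(−0.0813×7.76) = 22.1 × 0.5321 = 11.76 mg/L.

L ≈ 11.8 mg/L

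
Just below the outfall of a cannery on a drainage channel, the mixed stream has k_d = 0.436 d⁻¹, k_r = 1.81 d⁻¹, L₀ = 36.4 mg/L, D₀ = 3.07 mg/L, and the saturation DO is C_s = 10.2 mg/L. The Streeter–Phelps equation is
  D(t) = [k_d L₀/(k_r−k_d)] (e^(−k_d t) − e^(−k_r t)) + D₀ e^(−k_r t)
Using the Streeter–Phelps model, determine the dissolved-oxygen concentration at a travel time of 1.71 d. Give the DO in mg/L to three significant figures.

DO ≈ 5.10 mg/L

k_d L₀/(k_r−k_d) = 0.436×36.4/(1.81−0.436) = 15.87/1.374 = 11.55 mg/L.
e^(−k_d t) = e^(−0.436×1.710) = 0.4745; e^(−k_r t) = e^(−1.81×1.710) = 0.04527.
D = 11.55 × (0.4745 − 0.04527) + 3.07 × 0.04527 = 4.957 + 0.1390 = 5.096 mg/L.
DO = C_s − D = 10.2 − 5.096 = 5.104 mg/L.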